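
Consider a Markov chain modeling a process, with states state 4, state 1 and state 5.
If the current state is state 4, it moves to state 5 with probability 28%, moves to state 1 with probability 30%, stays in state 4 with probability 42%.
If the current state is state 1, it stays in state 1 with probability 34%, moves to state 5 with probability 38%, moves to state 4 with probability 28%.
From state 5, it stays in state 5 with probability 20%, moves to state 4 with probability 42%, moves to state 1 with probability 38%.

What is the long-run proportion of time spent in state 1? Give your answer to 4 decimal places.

Let the stationary distribution be π with π = πP and π_1 + π_2 + π_3 = 1.
π_1 = 0.42·π_1 + 0.28·π_2 + 0.42·π_3
π_2 = 0.3·π_1 + 0.34·π_2 + 0.38·π_3
Solving with the normalization constraint gives π = (0.3729, 0.3367, 0.2904).
So the stationary probability of state 1 is 0.3367.

0.3367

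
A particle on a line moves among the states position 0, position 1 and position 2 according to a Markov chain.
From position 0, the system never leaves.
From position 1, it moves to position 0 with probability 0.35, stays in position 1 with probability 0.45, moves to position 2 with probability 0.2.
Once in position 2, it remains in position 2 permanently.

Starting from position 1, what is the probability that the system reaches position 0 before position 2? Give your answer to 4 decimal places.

Let h(s) be the probability of absorption at position 0 starting from transient state s. Then h(position 0) = 1 and h(position 2) = 0. By first-step analysis:
h(position 1) = 0.35·1 + 0.45·h(position 1) + 0.2·0
Solving: h(position 1) = 0.6364.
Starting from position 1, the probability is 0.6364.

0.6364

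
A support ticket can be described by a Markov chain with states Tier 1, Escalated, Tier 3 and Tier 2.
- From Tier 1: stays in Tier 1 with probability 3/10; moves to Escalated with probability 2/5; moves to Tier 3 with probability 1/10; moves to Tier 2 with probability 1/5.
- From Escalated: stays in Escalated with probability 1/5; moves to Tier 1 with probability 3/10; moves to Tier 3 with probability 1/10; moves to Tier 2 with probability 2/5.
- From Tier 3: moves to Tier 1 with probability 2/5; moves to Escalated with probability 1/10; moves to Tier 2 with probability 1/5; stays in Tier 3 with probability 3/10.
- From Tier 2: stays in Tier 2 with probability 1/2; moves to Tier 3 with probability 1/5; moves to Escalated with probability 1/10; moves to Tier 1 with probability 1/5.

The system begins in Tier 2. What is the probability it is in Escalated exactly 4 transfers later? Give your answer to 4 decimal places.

0.2044

Propagate the distribution vector 4 transfers from Tier 2.
After 0 transfers: (0.0000, 0.0000, 0.0000, 1.0000)
After 1 transfer: (0.2000, 0.1000, 0.2000, 0.5000)
After 2 transfers: (0.2700, 0.1700, 0.1900, 0.3700)
After 3 transfers: (0.2820, 0.1980, 0.1750, 0.3450)
After 4 transfers: (0.2830, 0.2044, 0.1695, 0.3431)
P(in Escalated after 4 transfers) = 0.2044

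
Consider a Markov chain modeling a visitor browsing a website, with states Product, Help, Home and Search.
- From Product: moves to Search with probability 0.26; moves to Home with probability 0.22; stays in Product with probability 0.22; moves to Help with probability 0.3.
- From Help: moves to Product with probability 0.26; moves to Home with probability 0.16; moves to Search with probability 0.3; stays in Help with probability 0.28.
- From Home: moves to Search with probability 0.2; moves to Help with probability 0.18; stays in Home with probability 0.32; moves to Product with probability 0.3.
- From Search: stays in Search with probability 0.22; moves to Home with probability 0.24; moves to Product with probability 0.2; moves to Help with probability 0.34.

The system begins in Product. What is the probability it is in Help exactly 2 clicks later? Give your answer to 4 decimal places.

0.2780

Propagate the distribution vector 2 clicks from Product.
After 0 clicks: (1.0000, 0.0000, 0.0000, 0.0000)
After 1 click: (0.2200, 0.3000, 0.2200, 0.2600)
After 2 clicks: (0.2444, 0.2780, 0.2292, 0.2484)
P(in Help after 2 clicks) = 0.2780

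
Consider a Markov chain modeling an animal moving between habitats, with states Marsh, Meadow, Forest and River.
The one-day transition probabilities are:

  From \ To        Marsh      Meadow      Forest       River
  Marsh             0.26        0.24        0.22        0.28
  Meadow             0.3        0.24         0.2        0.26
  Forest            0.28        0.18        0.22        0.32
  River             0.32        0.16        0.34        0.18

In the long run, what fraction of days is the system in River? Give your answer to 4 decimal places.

0.2598

Let the stationary distribution be π with π = πP and π_1 + π_2 + π_3 + π_4 = 1.
π_1 = 0.26·π_1 + 0.3·π_2 + 0.28·π_3 + 0.32·π_4
π_2 = 0.24·π_1 + 0.24·π_2 + 0.18·π_3 + 0.16·π_4
π_3 = 0.22·π_1 + 0.2·π_2 + 0.22·π_3 + 0.34·π_4
Solving with the normalization constraint gives π = (0.2887, 0.2044, 0.2471, 0.2598).
So the stationary probability of River is 0.2598.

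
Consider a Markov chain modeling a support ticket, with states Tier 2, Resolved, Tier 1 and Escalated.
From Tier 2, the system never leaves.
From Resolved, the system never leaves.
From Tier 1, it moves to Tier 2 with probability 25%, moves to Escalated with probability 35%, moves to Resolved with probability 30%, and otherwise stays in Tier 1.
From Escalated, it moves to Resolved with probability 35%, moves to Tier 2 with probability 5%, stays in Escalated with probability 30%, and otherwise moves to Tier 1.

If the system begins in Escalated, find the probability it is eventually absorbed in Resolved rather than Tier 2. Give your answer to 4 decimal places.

0.7714

Let h(s) be the probability of absorption at Resolved starting from transient state s. Then h(Resolved) = 1 and h(Tier 2) = 0. By first-step analysis:
h(Tier 1) = 0.25·0 + 0.3·1 + 0.1·h(Tier 1) + 0.35·h(Escalated)
h(Escalated) = 0.05·0 + 0.35·1 + 0.3·h(Tier 1) + 0.3·h(Escalated)
Solving: h(Tier 1) = 0.6333, h(Escalated) = 0.7714.
Starting from Escalated, the probability is 0.7714.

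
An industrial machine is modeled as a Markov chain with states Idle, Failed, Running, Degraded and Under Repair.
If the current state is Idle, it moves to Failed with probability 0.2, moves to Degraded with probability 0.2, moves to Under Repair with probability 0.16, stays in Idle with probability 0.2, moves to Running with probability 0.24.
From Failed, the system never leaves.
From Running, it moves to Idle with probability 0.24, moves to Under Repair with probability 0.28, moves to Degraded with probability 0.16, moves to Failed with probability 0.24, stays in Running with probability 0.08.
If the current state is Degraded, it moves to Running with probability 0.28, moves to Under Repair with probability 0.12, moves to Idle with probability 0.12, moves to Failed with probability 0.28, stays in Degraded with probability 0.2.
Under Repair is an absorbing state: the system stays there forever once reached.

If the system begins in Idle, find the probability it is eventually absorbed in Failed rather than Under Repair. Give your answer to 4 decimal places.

Let h(s) be the probability of absorption at Failed starting from transient state s. Then h(Failed) = 1 and h(Under Repair) = 0. By first-step analysis:
h(Idle) = 0.2·h(Idle) + 0.2·1 + 0.24·h(Running) + 0.2·h(Degraded) + 0.16·0
h(Running) = 0.24·h(Idle) + 0.24·1 + 0.08·h(Running) + 0.16·h(Degraded) + 0.28·0
h(Degraded) = 0.12·h(Idle) + 0.28·1 + 0.28·h(Running) + 0.2·h(Degraded) + 0.12·0
Solving: h(Idle) = 0.5571, h(Running) = 0.5128, h(Degraded) = 0.6131.
Starting from Idle, the probability is 0.5571.

0.5571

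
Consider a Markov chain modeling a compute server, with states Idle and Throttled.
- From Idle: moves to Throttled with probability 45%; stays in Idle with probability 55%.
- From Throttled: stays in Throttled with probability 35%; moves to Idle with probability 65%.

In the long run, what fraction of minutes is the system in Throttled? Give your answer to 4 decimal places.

0.4091

Let the stationary distribution be π with π = πP and π_1 + π_2 = 1.
π_1 = 0.55·π_1 + 0.65·π_2
Solving with the normalization constraint gives π = (0.5909, 0.4091).
So the stationary probability of Throttled is 0.4091.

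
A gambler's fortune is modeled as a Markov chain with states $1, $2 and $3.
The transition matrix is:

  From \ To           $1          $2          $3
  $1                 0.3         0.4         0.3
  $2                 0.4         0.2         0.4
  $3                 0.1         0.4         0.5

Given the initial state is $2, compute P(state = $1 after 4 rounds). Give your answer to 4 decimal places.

Propagate the distribution vector 4 rounds from $2.
After 0 rounds: (0.0000, 1.0000, 0.0000)
After 1 round: (0.4000, 0.2000, 0.4000)
After 2 rounds: (0.2400, 0.3600, 0.4000)
After 3 rounds: (0.2560, 0.3280, 0.4160)
After 4 rounds: (0.2496, 0.3344, 0.4160)
P(in $1 after 4 rounds) = 0.2496

0.2496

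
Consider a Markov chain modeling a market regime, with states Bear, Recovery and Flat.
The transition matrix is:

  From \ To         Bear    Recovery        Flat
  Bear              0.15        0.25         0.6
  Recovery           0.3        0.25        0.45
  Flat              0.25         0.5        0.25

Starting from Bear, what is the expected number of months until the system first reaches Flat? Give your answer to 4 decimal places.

1.7778

Let t(s) be the expected number of months to first reach Flat from state s, with t(Flat) = 0. Conditioning on the first month:
t(Bear) = 1 + 0.15·t(Bear) + 0.25·t(Recovery)
t(Recovery) = 1 + 0.3·t(Bear) + 0.25·t(Recovery)
Solving: t(Bear) = 1.7778, t(Recovery) = 2.0444.
Expected months from Bear to Flat: 1.7778.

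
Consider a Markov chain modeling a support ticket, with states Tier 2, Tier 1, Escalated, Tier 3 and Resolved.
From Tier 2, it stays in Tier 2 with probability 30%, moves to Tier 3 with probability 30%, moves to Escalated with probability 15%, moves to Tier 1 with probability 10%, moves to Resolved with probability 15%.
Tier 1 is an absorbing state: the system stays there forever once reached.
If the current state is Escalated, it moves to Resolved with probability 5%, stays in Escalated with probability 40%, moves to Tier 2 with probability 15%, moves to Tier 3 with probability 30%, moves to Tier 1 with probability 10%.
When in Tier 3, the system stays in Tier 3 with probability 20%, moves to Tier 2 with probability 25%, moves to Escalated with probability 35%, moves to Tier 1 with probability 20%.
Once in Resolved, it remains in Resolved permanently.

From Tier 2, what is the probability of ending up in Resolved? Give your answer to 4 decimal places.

Let h(s) be the probability of absorption at Resolved starting from transient state s. Then h(Resolved) = 1 and h(Tier 1) = 0. By first-step analysis:
h(Tier 2) = 0.3·h(Tier 2) + 0.1·0 + 0.15·h(Escalated) + 0.3·h(Tier 3) + 0.15·1
h(Escalated) = 0.15·h(Tier 2) + 0.1·0 + 0.4·h(Escalated) + 0.3·h(Tier 3) + 0.05·1
h(Tier 3) = 0.25·h(Tier 2) + 0.2·0 + 0.35·h(Escalated) + 0.2·h(Tier 3)
Solving: h(Tier 2) = 0.3913, h(Escalated) = 0.3101, h(Tier 3) = 0.2580.
Starting from Tier 2, the probability is 0.3913.

0.3913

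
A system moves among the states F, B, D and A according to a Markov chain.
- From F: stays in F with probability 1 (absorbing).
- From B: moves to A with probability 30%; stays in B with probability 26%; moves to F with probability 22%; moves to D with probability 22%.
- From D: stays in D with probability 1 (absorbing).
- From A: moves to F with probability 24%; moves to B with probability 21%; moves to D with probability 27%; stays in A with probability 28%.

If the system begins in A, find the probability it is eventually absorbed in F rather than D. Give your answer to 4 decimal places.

0.4764

Let h(s) be the probability of absorption at F starting from transient state s. Then h(F) = 1 and h(D) = 0. By first-step analysis:
h(B) = 0.22·1 + 0.26·h(B) + 0.22·0 + 0.3·h(A)
h(A) = 0.24·1 + 0.21·h(B) + 0.27·0 + 0.28·h(A)
Solving: h(B) = 0.4904, h(A) = 0.4764.
Starting from A, the probability is 0.4764.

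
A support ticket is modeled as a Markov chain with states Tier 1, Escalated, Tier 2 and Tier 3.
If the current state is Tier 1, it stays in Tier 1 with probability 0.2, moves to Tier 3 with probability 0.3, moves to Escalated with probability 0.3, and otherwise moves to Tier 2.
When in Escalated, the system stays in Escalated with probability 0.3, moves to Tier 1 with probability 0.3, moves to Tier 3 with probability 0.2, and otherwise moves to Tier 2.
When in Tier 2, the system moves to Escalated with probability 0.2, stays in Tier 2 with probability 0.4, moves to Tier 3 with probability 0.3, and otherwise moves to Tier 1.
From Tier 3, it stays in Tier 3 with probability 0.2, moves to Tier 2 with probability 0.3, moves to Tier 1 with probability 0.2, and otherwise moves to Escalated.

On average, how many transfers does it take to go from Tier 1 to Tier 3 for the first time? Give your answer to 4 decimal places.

Let t(s) be the expected number of transfers to first reach Tier 3 from state s, with t(Tier 3) = 0. Conditioning on the first transfer:
t(Tier 1) = 1 + 0.2·t(Tier 1) + 0.3·t(Escalated) + 0.2·t(Tier 2)
t(Escalated) = 1 + 0.3·t(Tier 1) + 0.3·t(Escalated) + 0.2·t(Tier 2)
t(Tier 2) = 1 + 0.1·t(Tier 1) + 0.2·t(Escalated) + 0.4·t(Tier 2)
Solving: t(Tier 1) = 3.6697, t(Escalated) = 4.0367, t(Tier 2) = 3.6239.
Expected transfers from Tier 1 to Tier 3: 3.6697.

3.6697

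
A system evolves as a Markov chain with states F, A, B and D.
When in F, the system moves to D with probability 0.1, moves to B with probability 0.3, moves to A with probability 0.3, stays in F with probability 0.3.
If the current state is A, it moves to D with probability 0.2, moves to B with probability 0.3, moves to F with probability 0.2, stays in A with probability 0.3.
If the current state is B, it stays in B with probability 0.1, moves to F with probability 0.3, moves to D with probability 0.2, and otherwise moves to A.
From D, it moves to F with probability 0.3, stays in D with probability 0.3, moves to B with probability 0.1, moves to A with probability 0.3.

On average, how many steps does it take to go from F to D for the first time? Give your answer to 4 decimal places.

6.3492

Let t(s) be the expected number of steps to first reach D from state s, with t(D) = 0. Conditioning on the first step:
t(F) = 1 + 0.3·t(F) + 0.3·t(A) + 0.3·t(B)
t(A) = 1 + 0.2·t(F) + 0.3·t(A) + 0.3·t(B)
t(B) = 1 + 0.3·t(F) + 0.4·t(A) + 0.1·t(B)
Solving: t(F) = 6.3492, t(A) = 5.7143, t(B) = 5.7672.
Expected steps from F to D: 6.3492.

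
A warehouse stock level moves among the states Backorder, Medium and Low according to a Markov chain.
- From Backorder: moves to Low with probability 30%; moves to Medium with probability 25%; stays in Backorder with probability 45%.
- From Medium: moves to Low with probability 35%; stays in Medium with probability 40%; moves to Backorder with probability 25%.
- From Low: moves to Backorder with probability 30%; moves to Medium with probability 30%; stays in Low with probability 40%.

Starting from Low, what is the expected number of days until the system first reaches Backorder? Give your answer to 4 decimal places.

Let t(s) be the expected number of days to first reach Backorder from state s, with t(Backorder) = 0. Conditioning on the first day:
t(Medium) = 1 + 0.4·t(Medium) + 0.35·t(Low)
t(Low) = 1 + 0.3·t(Medium) + 0.4·t(Low)
Solving: t(Medium) = 3.7255, t(Low) = 3.5294.
Expected days from Low to Backorder: 3.5294.

3.5294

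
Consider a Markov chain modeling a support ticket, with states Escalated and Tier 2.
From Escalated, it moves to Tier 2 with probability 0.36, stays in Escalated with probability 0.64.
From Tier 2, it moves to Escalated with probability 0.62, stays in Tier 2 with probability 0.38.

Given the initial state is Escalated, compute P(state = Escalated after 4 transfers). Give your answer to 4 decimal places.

Propagate the distribution vector 4 transfers from Escalated.
After 0 transfers: (1.0000, 0.0000)
After 1 transfer: (0.6400, 0.3600)
After 2 transfers: (0.6328, 0.3672)
After 3 transfers: (0.6327, 0.3673)
After 4 transfers: (0.6327, 0.3673)
P(in Escalated after 4 transfers) = 0.6327

0.6327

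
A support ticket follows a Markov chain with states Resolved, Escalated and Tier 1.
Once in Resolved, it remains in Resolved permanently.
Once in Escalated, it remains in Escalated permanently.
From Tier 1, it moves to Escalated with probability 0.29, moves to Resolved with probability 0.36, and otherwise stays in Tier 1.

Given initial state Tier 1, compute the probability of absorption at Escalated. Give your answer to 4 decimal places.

0.4462

Let h(s) be the probability of absorption at Escalated starting from transient state s. Then h(Escalated) = 1 and h(Resolved) = 0. By first-step analysis:
h(Tier 1) = 0.36·0 + 0.29·1 + 0.35·h(Tier 1)
Solving: h(Tier 1) = 0.4462.
Starting from Tier 1, the probability is 0.4462.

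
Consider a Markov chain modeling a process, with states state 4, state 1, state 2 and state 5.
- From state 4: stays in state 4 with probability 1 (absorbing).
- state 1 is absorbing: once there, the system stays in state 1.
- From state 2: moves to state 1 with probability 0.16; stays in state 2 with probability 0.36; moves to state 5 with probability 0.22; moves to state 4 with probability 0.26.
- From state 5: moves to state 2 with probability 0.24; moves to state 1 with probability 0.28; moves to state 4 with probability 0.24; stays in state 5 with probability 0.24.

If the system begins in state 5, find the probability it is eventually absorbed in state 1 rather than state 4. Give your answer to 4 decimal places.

Let h(s) be the probability of absorption at state 1 starting from transient state s. Then h(state 1) = 1 and h(state 4) = 0. By first-step analysis:
h(state 2) = 0.26·0 + 0.16·1 + 0.36·h(state 2) + 0.22·h(state 5)
h(state 5) = 0.24·0 + 0.28·1 + 0.24·h(state 2) + 0.24·h(state 5)
Solving: h(state 2) = 0.4225, h(state 5) = 0.5018.
Starting from state 5, the probability is 0.5018.

0.5018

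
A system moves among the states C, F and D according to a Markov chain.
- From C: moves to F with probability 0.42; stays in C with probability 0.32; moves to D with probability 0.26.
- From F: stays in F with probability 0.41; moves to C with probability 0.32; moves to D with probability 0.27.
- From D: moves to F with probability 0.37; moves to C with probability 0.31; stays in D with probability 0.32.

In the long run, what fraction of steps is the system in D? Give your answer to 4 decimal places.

Let the stationary distribution be π with π = πP and π_1 + π_2 + π_3 = 1.
π_1 = 0.32·π_1 + 0.32·π_2 + 0.31·π_3
π_2 = 0.42·π_1 + 0.41·π_2 + 0.37·π_3
Solving with the normalization constraint gives π = (0.3172, 0.4019, 0.2809).
So the stationary probability of D is 0.2809.

0.2809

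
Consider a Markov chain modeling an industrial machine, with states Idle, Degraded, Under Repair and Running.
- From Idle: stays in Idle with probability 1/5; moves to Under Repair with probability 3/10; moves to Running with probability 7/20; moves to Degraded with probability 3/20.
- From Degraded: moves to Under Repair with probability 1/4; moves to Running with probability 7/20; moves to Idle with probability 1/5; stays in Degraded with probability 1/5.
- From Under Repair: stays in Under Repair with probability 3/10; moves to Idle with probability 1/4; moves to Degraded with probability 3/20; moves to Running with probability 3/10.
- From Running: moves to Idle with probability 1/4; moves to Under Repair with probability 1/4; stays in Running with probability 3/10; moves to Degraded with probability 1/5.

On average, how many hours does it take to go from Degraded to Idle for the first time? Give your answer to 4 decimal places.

4.3630

Let t(s) be the expected number of hours to first reach Idle from state s, with t(Idle) = 0. Conditioning on the first hour:
t(Degraded) = 1 + 0.2·t(Degraded) + 0.25·t(Under Repair) + 0.35·t(Running)
t(Under Repair) = 1 + 0.15·t(Degraded) + 0.3·t(Under Repair) + 0.3·t(Running)
t(Running) = 1 + 0.2·t(Degraded) + 0.25·t(Under Repair) + 0.3·t(Running)
Solving: t(Degraded) = 4.3630, t(Under Repair) = 4.1443, t(Running) = 4.1553.
Expected hours from Degraded to Idle: 4.3630.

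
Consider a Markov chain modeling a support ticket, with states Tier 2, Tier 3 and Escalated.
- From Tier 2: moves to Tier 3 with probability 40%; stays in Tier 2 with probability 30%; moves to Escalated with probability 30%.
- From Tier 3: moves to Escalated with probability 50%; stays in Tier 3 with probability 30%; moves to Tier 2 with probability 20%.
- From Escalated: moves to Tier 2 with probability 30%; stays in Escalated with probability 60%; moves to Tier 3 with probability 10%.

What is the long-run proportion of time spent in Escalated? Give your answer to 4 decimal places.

Let the stationary distribution be π with π = πP and π_1 + π_2 + π_3 = 1.
π_1 = 0.3·π_1 + 0.2·π_2 + 0.3·π_3
π_2 = 0.4·π_1 + 0.3·π_2 + 0.1·π_3
Solving with the normalization constraint gives π = (0.2771, 0.2289, 0.4940).
So the stationary probability of Escalated is 0.4940.

0.4940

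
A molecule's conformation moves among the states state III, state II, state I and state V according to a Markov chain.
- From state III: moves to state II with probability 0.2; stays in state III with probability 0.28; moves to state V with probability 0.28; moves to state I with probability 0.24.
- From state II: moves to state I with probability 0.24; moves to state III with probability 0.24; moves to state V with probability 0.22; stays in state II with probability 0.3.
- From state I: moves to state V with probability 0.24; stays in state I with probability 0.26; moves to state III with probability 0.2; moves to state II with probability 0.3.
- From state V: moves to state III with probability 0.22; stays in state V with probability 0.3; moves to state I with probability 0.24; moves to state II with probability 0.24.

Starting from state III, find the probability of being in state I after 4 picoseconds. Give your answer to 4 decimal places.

Propagate the distribution vector 4 picoseconds from state III.
After 0 picoseconds: (1.0000, 0.0000, 0.0000, 0.0000)
After 1 picosecond: (0.2800, 0.2000, 0.2400, 0.2800)
After 2 picoseconds: (0.2360, 0.2552, 0.2448, 0.2640)
After 3 picoseconds: (0.2344, 0.2606, 0.2449, 0.2602)
After 4 picoseconds: (0.2344, 0.2610, 0.2449, 0.2598)
P(in state I after 4 picoseconds) = 0.2449

0.2449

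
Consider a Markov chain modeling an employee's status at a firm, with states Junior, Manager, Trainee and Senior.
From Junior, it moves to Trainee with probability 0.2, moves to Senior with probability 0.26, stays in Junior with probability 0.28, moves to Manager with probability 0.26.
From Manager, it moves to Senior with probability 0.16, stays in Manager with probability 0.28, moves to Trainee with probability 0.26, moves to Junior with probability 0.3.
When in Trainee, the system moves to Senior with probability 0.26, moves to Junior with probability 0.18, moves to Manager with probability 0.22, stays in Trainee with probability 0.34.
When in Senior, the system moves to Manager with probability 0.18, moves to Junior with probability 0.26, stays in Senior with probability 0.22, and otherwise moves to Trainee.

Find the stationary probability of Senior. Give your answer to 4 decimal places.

0.2274

Let the stationary distribution be π with π = πP and π_1 + π_2 + π_3 + π_4 = 1.
π_1 = 0.28·π_1 + 0.3·π_2 + 0.18·π_3 + 0.26·π_4
π_2 = 0.26·π_1 + 0.28·π_2 + 0.22·π_3 + 0.18·π_4
π_3 = 0.2·π_1 + 0.26·π_2 + 0.34·π_3 + 0.34·π_4
Solving with the normalization constraint gives π = (0.2516, 0.2351, 0.2860, 0.2274).
So the stationary probability of Senior is 0.2274.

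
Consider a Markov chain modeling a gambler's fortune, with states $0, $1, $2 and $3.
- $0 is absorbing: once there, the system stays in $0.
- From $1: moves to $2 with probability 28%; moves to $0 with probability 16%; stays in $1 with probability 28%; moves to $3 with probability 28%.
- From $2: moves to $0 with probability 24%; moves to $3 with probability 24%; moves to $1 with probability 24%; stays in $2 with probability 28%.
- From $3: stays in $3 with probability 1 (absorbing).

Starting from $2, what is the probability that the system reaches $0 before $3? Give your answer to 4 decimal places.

0.4681

Let h(s) be the probability of absorption at $0 starting from transient state s. Then h($0) = 1 and h($3) = 0. By first-step analysis:
h($1) = 0.16·1 + 0.28·h($1) + 0.28·h($2) + 0.28·0
h($2) = 0.24·1 + 0.24·h($1) + 0.28·h($2) + 0.24·0
Solving: h($1) = 0.4043, h($2) = 0.4681.
Starting from $2, the probability is 0.4681.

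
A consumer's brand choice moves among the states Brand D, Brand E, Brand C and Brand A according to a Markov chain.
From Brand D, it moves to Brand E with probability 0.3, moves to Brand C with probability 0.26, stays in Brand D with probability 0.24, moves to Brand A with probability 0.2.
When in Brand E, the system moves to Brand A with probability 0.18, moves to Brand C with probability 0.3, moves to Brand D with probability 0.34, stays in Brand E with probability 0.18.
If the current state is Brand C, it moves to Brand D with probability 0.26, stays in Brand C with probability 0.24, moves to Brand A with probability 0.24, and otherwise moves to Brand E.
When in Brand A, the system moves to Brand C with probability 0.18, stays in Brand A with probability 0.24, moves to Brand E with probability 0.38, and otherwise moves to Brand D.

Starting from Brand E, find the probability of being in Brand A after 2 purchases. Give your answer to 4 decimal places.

Propagate the distribution vector 2 purchases from Brand E.
After 0 purchases: (0.0000, 1.0000, 0.0000, 0.0000)
After 1 purchase: (0.3400, 0.1800, 0.3000, 0.1800)
After 2 purchases: (0.2568, 0.2808, 0.2468, 0.2156)
P(in Brand A after 2 purchases) = 0.2156

0.2156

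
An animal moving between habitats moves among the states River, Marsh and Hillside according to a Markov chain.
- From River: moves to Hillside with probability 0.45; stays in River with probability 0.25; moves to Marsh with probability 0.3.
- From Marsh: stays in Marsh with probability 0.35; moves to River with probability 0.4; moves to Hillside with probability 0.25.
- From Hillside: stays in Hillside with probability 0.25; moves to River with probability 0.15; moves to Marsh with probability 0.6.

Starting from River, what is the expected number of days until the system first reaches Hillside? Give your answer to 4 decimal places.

2.5850

Let t(s) be the expected number of days to first reach Hillside from state s, with t(Hillside) = 0. Conditioning on the first day:
t(River) = 1 + 0.25·t(River) + 0.3·t(Marsh)
t(Marsh) = 1 + 0.4·t(River) + 0.35·t(Marsh)
Solving: t(River) = 2.5850, t(Marsh) = 3.1293.
Expected days from River to Hillside: 2.5850.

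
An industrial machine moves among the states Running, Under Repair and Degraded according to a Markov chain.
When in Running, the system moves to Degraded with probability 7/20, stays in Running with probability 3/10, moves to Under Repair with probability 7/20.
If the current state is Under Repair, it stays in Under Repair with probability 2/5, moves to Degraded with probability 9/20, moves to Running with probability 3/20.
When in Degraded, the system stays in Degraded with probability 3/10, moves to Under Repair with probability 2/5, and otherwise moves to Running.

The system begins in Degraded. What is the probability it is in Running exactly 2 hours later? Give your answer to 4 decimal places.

Sum over the intermediate state after 1 hour:
P = P(Degraded→Running)·P(Running→Running) + P(Degraded→Under Repair)·P(Under Repair→Running) + P(Degraded→Degraded)·P(Degraded→Running)
  = 0.3×0.3 + 0.4×0.15 + 0.3×0.3
  = 0.0900 + 0.0600 + 0.0900 = 0.2400

0.2400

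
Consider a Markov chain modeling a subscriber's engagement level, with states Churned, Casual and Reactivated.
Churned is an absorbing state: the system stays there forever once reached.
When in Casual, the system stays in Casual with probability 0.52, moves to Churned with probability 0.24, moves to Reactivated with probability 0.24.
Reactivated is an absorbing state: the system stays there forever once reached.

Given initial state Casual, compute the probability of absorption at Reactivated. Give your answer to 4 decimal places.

Let h(s) be the probability of absorption at Reactivated starting from transient state s. Then h(Reactivated) = 1 and h(Churned) = 0. By first-step analysis:
h(Casual) = 0.24·0 + 0.52·h(Casual) + 0.24·1
Solving: h(Casual) = 0.5000.
Starting from Casual, the probability is 0.5000.

0.5000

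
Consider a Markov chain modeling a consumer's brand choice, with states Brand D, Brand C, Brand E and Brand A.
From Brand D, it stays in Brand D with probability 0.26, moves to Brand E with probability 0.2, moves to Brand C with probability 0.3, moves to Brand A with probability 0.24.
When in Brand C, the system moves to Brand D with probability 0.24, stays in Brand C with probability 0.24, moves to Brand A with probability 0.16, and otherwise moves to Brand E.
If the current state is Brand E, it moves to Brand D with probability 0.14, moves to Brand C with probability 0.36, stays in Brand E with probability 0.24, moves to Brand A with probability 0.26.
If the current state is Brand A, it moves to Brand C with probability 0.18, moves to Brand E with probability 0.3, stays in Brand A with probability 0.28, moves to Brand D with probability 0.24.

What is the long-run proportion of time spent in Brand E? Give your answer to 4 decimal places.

0.2780

Let the stationary distribution be π with π = πP and π_1 + π_2 + π_3 + π_4 = 1.
π_1 = 0.26·π_1 + 0.24·π_2 + 0.14·π_3 + 0.24·π_4
π_2 = 0.3·π_1 + 0.24·π_2 + 0.36·π_3 + 0.18·π_4
π_3 = 0.2·π_1 + 0.36·π_2 + 0.24·π_3 + 0.3·π_4
Solving with the normalization constraint gives π = (0.2165, 0.2724, 0.2780, 0.2331).
So the stationary probability of Brand E is 0.2780.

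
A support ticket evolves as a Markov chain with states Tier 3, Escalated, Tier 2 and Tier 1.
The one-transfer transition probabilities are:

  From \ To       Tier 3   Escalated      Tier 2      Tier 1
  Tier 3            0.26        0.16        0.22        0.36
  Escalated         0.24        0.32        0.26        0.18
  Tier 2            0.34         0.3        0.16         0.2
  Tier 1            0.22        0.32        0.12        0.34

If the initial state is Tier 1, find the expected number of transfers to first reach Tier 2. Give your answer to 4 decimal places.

Let t(s) be the expected number of transfers to first reach Tier 2 from state s, with t(Tier 2) = 0. Conditioning on the first transfer:
t(Tier 3) = 1 + 0.26·t(Tier 3) + 0.16·t(Escalated) + 0.36·t(Tier 1)
t(Escalated) = 1 + 0.24·t(Tier 3) + 0.32·t(Escalated) + 0.18·t(Tier 1)
t(Tier 1) = 1 + 0.22·t(Tier 3) + 0.32·t(Escalated) + 0.34·t(Tier 1)
Solving: t(Tier 3) = 5.0231, t(Escalated) = 4.6896, t(Tier 1) = 5.4633.
Expected transfers from Tier 1 to Tier 2: 5.4633.

5.4633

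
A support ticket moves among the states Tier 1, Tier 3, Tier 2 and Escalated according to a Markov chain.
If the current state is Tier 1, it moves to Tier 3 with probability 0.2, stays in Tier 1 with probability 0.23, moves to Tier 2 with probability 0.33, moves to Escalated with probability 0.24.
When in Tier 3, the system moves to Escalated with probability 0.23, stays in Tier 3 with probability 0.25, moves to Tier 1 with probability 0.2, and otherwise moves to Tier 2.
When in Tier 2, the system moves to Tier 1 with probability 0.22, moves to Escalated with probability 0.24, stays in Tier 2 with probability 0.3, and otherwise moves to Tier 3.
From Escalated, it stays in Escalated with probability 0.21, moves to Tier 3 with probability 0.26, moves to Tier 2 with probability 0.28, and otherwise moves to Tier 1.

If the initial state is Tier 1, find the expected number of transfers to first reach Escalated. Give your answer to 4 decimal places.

4.2059

Let t(s) be the expected number of transfers to first reach Escalated from state s, with t(Escalated) = 0. Conditioning on the first transfer:
t(Tier 1) = 1 + 0.23·t(Tier 1) + 0.2·t(Tier 3) + 0.33·t(Tier 2)
t(Tier 3) = 1 + 0.2·t(Tier 1) + 0.25·t(Tier 3) + 0.32·t(Tier 2)
t(Tier 2) = 1 + 0.22·t(Tier 1) + 0.24·t(Tier 3) + 0.3·t(Tier 2)
Solving: t(Tier 1) = 4.2059, t(Tier 3) = 4.2502, t(Tier 2) = 4.2076.
Expected transfers from Tier 1 to Escalated: 4.2059.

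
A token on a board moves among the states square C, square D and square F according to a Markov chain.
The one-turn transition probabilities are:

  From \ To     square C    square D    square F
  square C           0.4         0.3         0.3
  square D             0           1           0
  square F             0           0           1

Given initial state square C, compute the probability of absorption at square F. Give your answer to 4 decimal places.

Let h(s) be the probability of absorption at square F starting from transient state s. Then h(square F) = 1 and h(square D) = 0. By first-step analysis:
h(square C) = 0.4·h(square C) + 0.3·0 + 0.3·1
Solving: h(square C) = 0.5000.
Starting from square C, the probability is 0.5000.

0.5000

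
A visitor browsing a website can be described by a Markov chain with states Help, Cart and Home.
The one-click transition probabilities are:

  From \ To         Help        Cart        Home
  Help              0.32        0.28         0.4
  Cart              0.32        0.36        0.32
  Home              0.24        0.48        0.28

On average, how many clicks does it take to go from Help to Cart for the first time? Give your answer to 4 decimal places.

2.8455

Let t(s) be the expected number of clicks to first reach Cart from state s, with t(Cart) = 0. Conditioning on the first click:
t(Help) = 1 + 0.32·t(Help) + 0.4·t(Home)
t(Home) = 1 + 0.24·t(Help) + 0.28·t(Home)
Solving: t(Help) = 2.8455, t(Home) = 2.3374.
Expected clicks from Help to Cart: 2.8455.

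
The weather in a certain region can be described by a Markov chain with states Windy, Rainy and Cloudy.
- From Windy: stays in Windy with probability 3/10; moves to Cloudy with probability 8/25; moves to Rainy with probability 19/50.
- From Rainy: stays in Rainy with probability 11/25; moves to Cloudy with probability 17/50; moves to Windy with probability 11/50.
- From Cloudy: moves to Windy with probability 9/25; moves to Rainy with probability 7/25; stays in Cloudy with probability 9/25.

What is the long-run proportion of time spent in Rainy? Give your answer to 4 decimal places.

0.3680

Let the stationary distribution be π with π = πP and π_1 + π_2 + π_3 = 1.
π_1 = 0.3·π_1 + 0.22·π_2 + 0.36·π_3
π_2 = 0.38·π_1 + 0.44·π_2 + 0.28·π_3
Solving with the normalization constraint gives π = (0.2910, 0.3680, 0.3410).
So the stationary probability of Rainy is 0.3680.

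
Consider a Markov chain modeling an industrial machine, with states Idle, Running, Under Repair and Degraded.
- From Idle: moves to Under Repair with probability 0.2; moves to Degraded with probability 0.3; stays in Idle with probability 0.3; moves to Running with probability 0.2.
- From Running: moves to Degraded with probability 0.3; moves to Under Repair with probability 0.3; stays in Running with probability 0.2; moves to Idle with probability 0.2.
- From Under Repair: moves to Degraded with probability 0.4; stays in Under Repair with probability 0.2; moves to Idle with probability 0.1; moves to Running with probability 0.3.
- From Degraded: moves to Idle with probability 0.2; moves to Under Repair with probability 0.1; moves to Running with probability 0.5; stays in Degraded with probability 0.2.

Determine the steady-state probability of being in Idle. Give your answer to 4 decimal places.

0.1998

Let the stationary distribution be π with π = πP and π_1 + π_2 + π_3 + π_4 = 1.
π_1 = 0.3·π_1 + 0.2·π_2 + 0.1·π_3 + 0.2·π_4
π_2 = 0.2·π_1 + 0.2·π_2 + 0.3·π_3 + 0.5·π_4
π_3 = 0.2·π_1 + 0.3·π_2 + 0.2·π_3 + 0.1·π_4
Solving with the normalization constraint gives π = (0.1998, 0.3075, 0.2016, 0.2911).
So the stationary probability of Idle is 0.1998.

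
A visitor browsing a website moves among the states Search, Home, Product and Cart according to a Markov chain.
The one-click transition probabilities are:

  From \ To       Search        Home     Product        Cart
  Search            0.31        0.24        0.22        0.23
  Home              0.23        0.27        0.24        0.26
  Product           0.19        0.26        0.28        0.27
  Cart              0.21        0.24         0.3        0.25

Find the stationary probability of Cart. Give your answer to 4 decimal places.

Let the stationary distribution be π with π = πP and π_1 + π_2 + π_3 + π_4 = 1.
π_1 = 0.31·π_1 + 0.23·π_2 + 0.19·π_3 + 0.21·π_4
π_2 = 0.24·π_1 + 0.27·π_2 + 0.26·π_3 + 0.24·π_4
π_3 = 0.22·π_1 + 0.24·π_2 + 0.28·π_3 + 0.3·π_4
Solving with the normalization constraint gives π = (0.2332, 0.2528, 0.2610, 0.2531).
So the stationary probability of Cart is 0.2531.

0.2531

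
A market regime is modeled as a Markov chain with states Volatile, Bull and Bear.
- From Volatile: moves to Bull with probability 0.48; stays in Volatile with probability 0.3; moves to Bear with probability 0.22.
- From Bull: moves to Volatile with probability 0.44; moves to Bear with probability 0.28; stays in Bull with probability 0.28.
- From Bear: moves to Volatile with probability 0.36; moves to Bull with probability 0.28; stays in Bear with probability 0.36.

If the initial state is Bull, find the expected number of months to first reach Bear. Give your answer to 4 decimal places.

3.8934

Let t(s) be the expected number of months to first reach Bear from state s, with t(Bear) = 0. Conditioning on the first month:
t(Volatile) = 1 + 0.3·t(Volatile) + 0.48·t(Bull)
t(Bull) = 1 + 0.44·t(Volatile) + 0.28·t(Bull)
Solving: t(Volatile) = 4.0984, t(Bull) = 3.8934.
Expected months from Bull to Bear: 3.8934.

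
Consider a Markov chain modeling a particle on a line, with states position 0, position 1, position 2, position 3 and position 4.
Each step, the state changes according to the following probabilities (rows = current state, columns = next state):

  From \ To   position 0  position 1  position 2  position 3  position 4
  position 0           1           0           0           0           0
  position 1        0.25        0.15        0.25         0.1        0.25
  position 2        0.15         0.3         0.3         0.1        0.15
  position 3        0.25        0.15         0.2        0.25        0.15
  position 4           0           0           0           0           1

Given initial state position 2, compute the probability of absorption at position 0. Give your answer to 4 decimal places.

0.5163

Let h(s) be the probability of absorption at position 0 starting from transient state s. Then h(position 0) = 1 and h(position 4) = 0. By first-step analysis:
h(position 1) = 0.25·1 + 0.15·h(position 1) + 0.25·h(position 2) + 0.1·h(position 3) + 0.25·0
h(position 2) = 0.15·1 + 0.3·h(position 1) + 0.3·h(position 2) + 0.1·h(position 3) + 0.15·0
h(position 3) = 0.25·1 + 0.15·h(position 1) + 0.2·h(position 2) + 0.25·h(position 3) + 0.15·0
Solving: h(position 1) = 0.5135, h(position 2) = 0.5163, h(position 3) = 0.5737.
Starting from position 2, the probability is 0.5163.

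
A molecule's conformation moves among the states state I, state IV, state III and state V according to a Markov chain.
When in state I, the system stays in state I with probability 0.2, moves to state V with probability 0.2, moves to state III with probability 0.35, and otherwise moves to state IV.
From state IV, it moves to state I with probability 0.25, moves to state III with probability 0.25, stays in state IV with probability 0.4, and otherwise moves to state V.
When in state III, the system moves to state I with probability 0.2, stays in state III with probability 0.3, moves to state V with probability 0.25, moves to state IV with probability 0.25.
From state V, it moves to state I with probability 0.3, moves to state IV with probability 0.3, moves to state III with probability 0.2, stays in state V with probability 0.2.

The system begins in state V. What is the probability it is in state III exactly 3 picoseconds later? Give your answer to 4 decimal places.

0.2785

Propagate the distribution vector 3 picoseconds from state V.
After 0 picoseconds: (0.0000, 0.0000, 0.0000, 1.0000)
After 1 picosecond: (0.3000, 0.3000, 0.2000, 0.2000)
After 2 picoseconds: (0.2350, 0.3050, 0.2800, 0.1800)
After 3 picoseconds: (0.2333, 0.3048, 0.2785, 0.1835)
P(in state III after 3 picoseconds) = 0.2785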